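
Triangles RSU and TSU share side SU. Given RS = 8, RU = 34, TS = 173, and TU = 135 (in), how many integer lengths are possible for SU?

3

From triangle RSU: 26 < SU < 42.
From triangle TSU: 38 < SU < 308.
Intersection: 38 < SU < 42, so integers 39 through 41: 3 values.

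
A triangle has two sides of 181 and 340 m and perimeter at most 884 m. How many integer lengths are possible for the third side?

Triangle inequality: 159 < x < 521. Perimeter ≤ 884 gives x ≤ 884 − 181 − 340 = 363.
So 159 < x ≤ 363; integers 160 through 363: 204 values.

204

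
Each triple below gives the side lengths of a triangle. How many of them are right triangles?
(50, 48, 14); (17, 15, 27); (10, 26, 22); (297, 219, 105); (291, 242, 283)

1

(50,48,14): 14²+48² = 2500 = 50² → right
(17,15,27): 15²+17² = 514 < 729 = 27² → obtuse
(10,26,22): 10²+22² = 584 < 676 = 26² → obtuse
(297,219,105): 105²+219² = 58986 < 88209 = 297² → obtuse
(291,242,283): 242²+283² = 138653 > 84681 = 291² → acute
1 of the 5 is right.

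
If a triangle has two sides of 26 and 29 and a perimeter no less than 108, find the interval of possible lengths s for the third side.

Triangle inequality alone gives 3 < s < 55.
The perimeter condition gives s ≥ 108 − 26 − 29 = 53.
Intersecting the two: 53 ≤ s < 55.

53 ≤ s < 55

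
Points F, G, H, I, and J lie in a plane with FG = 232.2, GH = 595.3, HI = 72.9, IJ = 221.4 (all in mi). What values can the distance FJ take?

68.8 ≤ FJ ≤ 1121.8 mi

The maximum is all hops collinear in one direction: 232.2 + 595.3 + 72.9 + 221.4 = 1121.8.
The longest hop is 595.3; the others sum to 526.5. Folding the others back against it leaves at least 595.3 − 526.5 = 68.8.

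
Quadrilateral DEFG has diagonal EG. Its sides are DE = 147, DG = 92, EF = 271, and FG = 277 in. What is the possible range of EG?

55 < EG < 239

From triangle DEG: |147 − 92| < EG < 147 + 92, i.e. 55 < EG < 239.
From triangle FEG: 6 < EG < 548.
Both must hold, so EG lies in the intersection.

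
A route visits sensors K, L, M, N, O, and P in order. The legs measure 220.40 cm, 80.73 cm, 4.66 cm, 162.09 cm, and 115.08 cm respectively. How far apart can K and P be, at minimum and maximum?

0 ≤ KP ≤ 582.96 cm

The maximum is all hops collinear in one direction: 220.40 + 80.73 + 4.66 + 162.09 + 115.08 = 582.96.
The longest hop is 220.40; the others sum to 362.56. Since 220.40 ≤ 362.56, the path can fold back on itself completely, so the minimum distance is 0.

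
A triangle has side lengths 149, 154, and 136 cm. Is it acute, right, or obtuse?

acute

Compare the square of the longest side to the sum of squares of the other two: 136² + 149² = 40697 > 23716 = 154².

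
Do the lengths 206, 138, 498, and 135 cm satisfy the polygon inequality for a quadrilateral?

For a quadrilateral, each side must be shorter than the sum of the others.
Here the longest side is 498, but the remaining 3 sides sum to only 479.

No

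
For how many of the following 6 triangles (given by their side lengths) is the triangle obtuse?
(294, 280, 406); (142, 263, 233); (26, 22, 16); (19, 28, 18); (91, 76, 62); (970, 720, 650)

1

(294,280,406): 280²+294² = 164836 = 406² → right
(142,263,233): 142²+233² = 74453 > 69169 = 263² → acute
(26,22,16): 16²+22² = 740 > 676 = 26² → acute
(19,28,18): 18²+19² = 685 < 784 = 28² → obtuse
(91,76,62): 62²+76² = 9620 > 8281 = 91² → acute
(970,720,650): 650²+720² = 940900 = 970² → right
1 of the 6 is obtuse.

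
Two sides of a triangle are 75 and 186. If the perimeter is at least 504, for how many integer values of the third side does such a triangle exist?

18

Triangle inequality: 111 < x < 261. Perimeter ≥ 504 gives x ≥ 504 − 75 − 186 = 243.
So 243 ≤ x < 261; integers 243 through 260: 18 values.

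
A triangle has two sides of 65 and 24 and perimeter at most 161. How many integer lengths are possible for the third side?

31

Triangle inequality: 41 < x < 89. Perimeter ≤ 161 gives x ≤ 161 − 65 − 24 = 72.
So 41 < x ≤ 72; integers 42 through 72: 31 values.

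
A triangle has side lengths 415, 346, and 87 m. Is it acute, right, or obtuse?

Compare the square of the longest side to the sum of squares of the other two: 87² + 346² = 127285 < 172225 = 415².

obtuse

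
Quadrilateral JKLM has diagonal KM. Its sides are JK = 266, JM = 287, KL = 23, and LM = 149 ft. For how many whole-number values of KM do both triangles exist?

From triangle JKM: 21 < KM < 553.
From triangle LKM: 126 < KM < 172.
Intersection: 126 < KM < 172, so integers 127 through 171: 45 values.

45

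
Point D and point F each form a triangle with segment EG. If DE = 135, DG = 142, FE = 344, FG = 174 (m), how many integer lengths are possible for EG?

106

From triangle DEG: 7 < EG < 277.
From triangle FEG: 170 < EG < 518.
Intersection: 170 < EG < 277, so integers 171 through 276: 106 values.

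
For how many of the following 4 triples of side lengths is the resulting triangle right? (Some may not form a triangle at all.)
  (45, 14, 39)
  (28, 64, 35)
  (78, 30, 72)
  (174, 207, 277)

1

(45,14,39): 14²+39² = 1717 < 2025 = 45² → obtuse
(28,64,35): 28+35 ≤ 64, not a triangle
(78,30,72): 30²+72² = 6084 = 78² → right
(174,207,277): 174²+207² = 73125 < 76729 = 277² → obtuse
1 of the 4 is right.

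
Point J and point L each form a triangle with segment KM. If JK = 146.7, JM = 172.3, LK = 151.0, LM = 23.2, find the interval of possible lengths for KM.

127.8 < KM < 174.2

From triangle JKM: |146.7 − 172.3| < KM < 146.7 + 172.3, i.e. 25.6 < KM < 319.0.
From triangle LKM: 127.8 < KM < 174.2.
Both must hold, so KM lies in the intersection.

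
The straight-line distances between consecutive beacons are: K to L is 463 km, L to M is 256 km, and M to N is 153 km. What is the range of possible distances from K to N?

The maximum is all hops collinear in one direction: 463 + 256 + 153 = 872.
The longest hop is 463; the others sum to 409. Folding the others back against it leaves at least 463 − 409 = 54.

54 ≤ KN ≤ 872 km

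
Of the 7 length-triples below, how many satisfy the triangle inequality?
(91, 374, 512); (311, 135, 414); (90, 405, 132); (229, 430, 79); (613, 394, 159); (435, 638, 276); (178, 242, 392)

(91,374,512): 91+374 ≤ 512 → not valid
(135,311,414): 135+311 > 414 → valid
(90,132,405): 90+132 ≤ 405 → not valid
(79,229,430): 79+229 ≤ 430 → not valid
(159,394,613): 159+394 ≤ 613 → not valid
(276,435,638): 276+435 > 638 → valid
(178,242,392): 178+242 > 392 → valid
3 of the 7 triples form a triangle.

3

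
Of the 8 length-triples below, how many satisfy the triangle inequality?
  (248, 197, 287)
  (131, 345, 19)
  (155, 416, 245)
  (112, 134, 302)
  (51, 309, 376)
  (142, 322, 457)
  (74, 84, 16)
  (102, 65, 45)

4

(197,248,287): 197+248 > 287 → valid
(19,131,345): 19+131 ≤ 345 → not valid
(155,245,416): 155+245 ≤ 416 → not valid
(112,134,302): 112+134 ≤ 302 → not valid
(51,309,376): 51+309 ≤ 376 → not valid
(142,322,457): 142+322 > 457 → valid
(16,74,84): 16+74 > 84 → valid
(45,65,102): 45+65 > 102 → valid
4 of the 8 triples form a triangle.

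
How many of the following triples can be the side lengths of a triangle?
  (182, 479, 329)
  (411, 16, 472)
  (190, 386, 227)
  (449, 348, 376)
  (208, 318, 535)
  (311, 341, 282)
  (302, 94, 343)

5

(182,329,479): 182+329 > 479 → valid
(16,411,472): 16+411 ≤ 472 → not valid
(190,227,386): 190+227 > 386 → valid
(348,376,449): 348+376 > 449 → valid
(208,318,535): 208+318 ≤ 535 → not valid
(282,311,341): 282+311 > 341 → valid
(94,302,343): 94+302 > 343 → valid
5 of the 7 triples form a triangle.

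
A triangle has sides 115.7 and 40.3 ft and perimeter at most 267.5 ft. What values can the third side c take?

75.4 < c ≤ 111.5 ft

Triangle inequality alone gives 75.4 < c < 156.0.
The perimeter condition gives c ≤ 267.5 − 115.7 − 40.3 = 111.5.
Intersecting the two: 75.4 < c ≤ 111.5.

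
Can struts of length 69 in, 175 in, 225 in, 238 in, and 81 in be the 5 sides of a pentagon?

A pentagon exists iff every side is shorter than the sum of the others — equivalently, the longest side is less than the sum of the rest.
Longest side 238 < 550 (sum of the remaining 4), so yes.

Yes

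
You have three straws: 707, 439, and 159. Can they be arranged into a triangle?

No

The longest side is 707, but the other two sum to only 598.
598 < 707, so the triangle inequality fails.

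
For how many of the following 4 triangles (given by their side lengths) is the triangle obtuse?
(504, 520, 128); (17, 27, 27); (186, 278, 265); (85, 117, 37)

(504,520,128): 128²+504² = 270400 = 520² → right
(17,27,27): 17²+27² = 1018 > 729 = 27² → acute
(186,278,265): 186²+265² = 104821 > 77284 = 278² → acute
(85,117,37): 37²+85² = 8594 < 13689 = 117² → obtuse
1 of the 4 is obtuse.

1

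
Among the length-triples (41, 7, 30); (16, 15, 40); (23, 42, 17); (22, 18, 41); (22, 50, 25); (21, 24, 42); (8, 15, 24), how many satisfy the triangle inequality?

1

(7,30,41): 7+30 ≤ 41 → not valid
(15,16,40): 15+16 ≤ 40 → not valid
(17,23,42): 17+23 ≤ 42 → not valid
(18,22,41): 18+22 ≤ 41 → not valid
(22,25,50): 22+25 ≤ 50 → not valid
(21,24,42): 21+24 > 42 → valid
(8,15,24): 8+15 ≤ 24 → not valid
1 of the 7 triples forms a triangle.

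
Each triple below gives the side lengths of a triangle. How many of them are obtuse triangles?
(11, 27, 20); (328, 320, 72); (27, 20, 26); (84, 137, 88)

2

(11,27,20): 11²+20² = 521 < 729 = 27² → obtuse
(328,320,72): 72²+320² = 107584 = 328² → right
(27,20,26): 20²+26² = 1076 > 729 = 27² → acute
(84,137,88): 84²+88² = 14800 < 18769 = 137² → obtuse
2 of the 4 are obtuse.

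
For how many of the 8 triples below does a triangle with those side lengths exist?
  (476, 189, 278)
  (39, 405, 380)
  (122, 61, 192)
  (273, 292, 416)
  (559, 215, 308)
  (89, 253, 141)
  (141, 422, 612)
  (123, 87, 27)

(189,278,476): 189+278 ≤ 476 → not valid
(39,380,405): 39+380 > 405 → valid
(61,122,192): 61+122 ≤ 192 → not valid
(273,292,416): 273+292 > 416 → valid
(215,308,559): 215+308 ≤ 559 → not valid
(89,141,253): 89+141 ≤ 253 → not valid
(141,422,612): 141+422 ≤ 612 → not valid
(27,87,123): 27+87 ≤ 123 → not valid
2 of the 8 triples form a triangle.

2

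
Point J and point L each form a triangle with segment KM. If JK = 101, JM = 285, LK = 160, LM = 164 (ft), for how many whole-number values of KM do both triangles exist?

139

From triangle JKM: 184 < KM < 386.
From triangle LKM: 4 < KM < 324.
Intersection: 184 < KM < 324, so integers 185 through 323: 139 values.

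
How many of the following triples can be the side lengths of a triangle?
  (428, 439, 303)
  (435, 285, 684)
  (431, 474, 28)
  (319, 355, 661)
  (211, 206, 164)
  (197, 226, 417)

5

(303,428,439): 303+428 > 439 → valid
(285,435,684): 285+435 > 684 → valid
(28,431,474): 28+431 ≤ 474 → not valid
(319,355,661): 319+355 > 661 → valid
(164,206,211): 164+206 > 211 → valid
(197,226,417): 197+226 > 417 → valid
5 of the 6 triples form a triangle.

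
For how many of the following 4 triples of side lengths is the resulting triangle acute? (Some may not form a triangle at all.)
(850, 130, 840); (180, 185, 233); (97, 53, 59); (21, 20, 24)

2

(850,130,840): 130²+840² = 722500 = 850² → right
(180,185,233): 180²+185² = 66625 > 54289 = 233² → acute
(97,53,59): 53²+59² = 6290 < 9409 = 97² → obtuse
(21,20,24): 20²+21² = 841 > 576 = 24² → acute
2 of the 4 are acute.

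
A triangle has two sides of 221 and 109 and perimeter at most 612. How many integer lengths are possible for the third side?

Triangle inequality: 112 < x < 330. Perimeter ≤ 612 gives x ≤ 612 − 221 − 109 = 282.
So 112 < x ≤ 282; integers 113 through 282: 170 values.

170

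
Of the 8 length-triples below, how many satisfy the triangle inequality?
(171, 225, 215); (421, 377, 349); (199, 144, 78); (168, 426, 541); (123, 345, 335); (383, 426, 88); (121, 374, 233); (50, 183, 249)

(171,215,225): 171+215 > 225 → valid
(349,377,421): 349+377 > 421 → valid
(78,144,199): 78+144 > 199 → valid
(168,426,541): 168+426 > 541 → valid
(123,335,345): 123+335 > 345 → valid
(88,383,426): 88+383 > 426 → valid
(121,233,374): 121+233 ≤ 374 → not valid
(50,183,249): 50+183 ≤ 249 → not valid
6 of the 8 triples form a triangle.

6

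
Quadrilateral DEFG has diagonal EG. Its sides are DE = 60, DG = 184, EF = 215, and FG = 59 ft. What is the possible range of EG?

From triangle DEG: |60 − 184| < EG < 60 + 184, i.e. 124 < EG < 244.
From triangle FEG: 156 < EG < 274.
Both must hold, so EG lies in the intersection.

156 < EG < 244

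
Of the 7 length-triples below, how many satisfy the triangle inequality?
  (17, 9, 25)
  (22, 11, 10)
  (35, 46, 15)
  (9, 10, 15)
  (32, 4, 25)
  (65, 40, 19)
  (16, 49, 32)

(9,17,25): 9+17 > 25 → valid
(10,11,22): 10+11 ≤ 22 → not valid
(15,35,46): 15+35 > 46 → valid
(9,10,15): 9+10 > 15 → valid
(4,25,32): 4+25 ≤ 32 → not valid
(19,40,65): 19+40 ≤ 65 → not valid
(16,32,49): 16+32 ≤ 49 → not valid
3 of the 7 triples form a triangle.

3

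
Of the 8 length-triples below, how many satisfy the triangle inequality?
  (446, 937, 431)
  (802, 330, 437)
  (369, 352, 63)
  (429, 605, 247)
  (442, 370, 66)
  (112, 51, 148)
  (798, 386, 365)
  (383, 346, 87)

(431,446,937): 431+446 ≤ 937 → not valid
(330,437,802): 330+437 ≤ 802 → not valid
(63,352,369): 63+352 > 369 → valid
(247,429,605): 247+429 > 605 → valid
(66,370,442): 66+370 ≤ 442 → not valid
(51,112,148): 51+112 > 148 → valid
(365,386,798): 365+386 ≤ 798 → not valid
(87,346,383): 87+346 > 383 → valid
4 of the 8 triples form a triangle.

4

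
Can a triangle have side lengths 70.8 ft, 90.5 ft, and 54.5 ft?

Yes

The longest side is 90.5, and the other two sum to 125.3.
Since 125.3 > 90.5, the triangle inequality holds.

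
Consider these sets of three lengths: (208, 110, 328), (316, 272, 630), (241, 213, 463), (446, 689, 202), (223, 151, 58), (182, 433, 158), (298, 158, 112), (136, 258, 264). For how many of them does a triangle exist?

(110,208,328): 110+208 ≤ 328 → not valid
(272,316,630): 272+316 ≤ 630 → not valid
(213,241,463): 213+241 ≤ 463 → not valid
(202,446,689): 202+446 ≤ 689 → not valid
(58,151,223): 58+151 ≤ 223 → not valid
(158,182,433): 158+182 ≤ 433 → not valid
(112,158,298): 112+158 ≤ 298 → not valid
(136,258,264): 136+258 > 264 → valid
1 of the 8 triples forms a triangle.

1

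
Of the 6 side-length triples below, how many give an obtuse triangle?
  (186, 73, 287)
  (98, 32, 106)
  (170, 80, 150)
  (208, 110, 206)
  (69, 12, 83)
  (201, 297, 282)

(186,73,287): 73+186 ≤ 287, not a triangle
(98,32,106): 32²+98² = 10628 < 11236 = 106² → obtuse
(170,80,150): 80²+150² = 28900 = 170² → right
(208,110,206): 110²+206² = 54536 > 43264 = 208² → acute
(69,12,83): 12+69 ≤ 83, not a triangle
(201,297,282): 201²+282² = 119925 > 88209 = 297² → acute
1 of the 6 is obtuse.

1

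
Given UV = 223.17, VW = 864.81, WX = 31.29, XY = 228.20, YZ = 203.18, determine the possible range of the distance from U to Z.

178.97 ≤ UZ ≤ 1550.65

The maximum is all hops collinear in one direction: 223.17 + 864.81 + 31.29 + 228.20 + 203.18 = 1550.65.
The longest hop is 864.81; the others sum to 685.84. Folding the others back against it leaves at least 864.81 − 685.84 = 178.97.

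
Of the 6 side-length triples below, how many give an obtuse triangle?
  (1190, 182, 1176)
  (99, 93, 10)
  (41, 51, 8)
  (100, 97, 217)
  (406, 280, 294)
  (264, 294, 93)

2

(1190,182,1176): 182²+1176² = 1416100 = 1190² → right
(99,93,10): 10²+93² = 8749 < 9801 = 99² → obtuse
(41,51,8): 8+41 ≤ 51, not a triangle
(100,97,217): 97+100 ≤ 217, not a triangle
(406,280,294): 280²+294² = 164836 = 406² → right
(264,294,93): 93²+264² = 78345 < 86436 = 294² → obtuse
2 of the 6 are obtuse.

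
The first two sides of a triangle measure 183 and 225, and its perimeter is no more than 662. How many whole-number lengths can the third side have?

Triangle inequality: 42 < x < 408. Perimeter ≤ 662 gives x ≤ 662 − 183 − 225 = 254.
So 42 < x ≤ 254; integers 43 through 254: 212 values.

212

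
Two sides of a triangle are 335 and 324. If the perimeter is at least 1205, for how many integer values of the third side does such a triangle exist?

Triangle inequality: 11 < x < 659. Perimeter ≥ 1205 gives x ≥ 1205 − 335 − 324 = 546.
So 546 ≤ x < 659; integers 546 through 658: 113 values.

113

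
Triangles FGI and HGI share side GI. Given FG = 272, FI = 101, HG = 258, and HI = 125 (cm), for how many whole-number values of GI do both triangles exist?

From triangle FGI: 171 < GI < 373.
From triangle HGI: 133 < GI < 383.
Intersection: 171 < GI < 373, so integers 172 through 372: 201 values.

201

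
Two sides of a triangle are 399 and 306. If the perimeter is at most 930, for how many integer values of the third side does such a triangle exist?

Triangle inequality: 93 < x < 705. Perimeter ≤ 930 gives x ≤ 930 − 399 − 306 = 225.
So 93 < x ≤ 225; integers 94 through 225: 132 values.

132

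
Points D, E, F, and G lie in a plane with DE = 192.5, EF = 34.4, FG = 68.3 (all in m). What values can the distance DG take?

The maximum is all hops collinear in one direction: 192.5 + 34.4 + 68.3 = 295.2.
The longest hop is 192.5; the others sum to 102.7. Folding the others back against it leaves at least 192.5 − 102.7 = 89.8.

89.8 ≤ DG ≤ 295.2 m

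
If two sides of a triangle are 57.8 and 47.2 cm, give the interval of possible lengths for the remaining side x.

10.6 < x < 105.0 (cm)

By the triangle inequality, x must be less than 57.8 + 47.2 = 105.0 and greater than |57.8 − 47.2| = 10.6.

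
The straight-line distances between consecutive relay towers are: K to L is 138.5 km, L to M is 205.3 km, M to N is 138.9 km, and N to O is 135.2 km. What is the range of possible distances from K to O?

0 ≤ KO ≤ 617.9 km

The maximum is all hops collinear in one direction: 138.5 + 205.3 + 138.9 + 135.2 = 617.9.
The longest hop is 205.3; the others sum to 412.6. Since 205.3 ≤ 412.6, the path can fold back on itself completely, so the minimum distance is 0.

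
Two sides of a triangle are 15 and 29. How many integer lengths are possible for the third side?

29

The third side lies in the open interval (14, 44).
Integers from 15 to 43 inclusive: 43 − 15 + 1 = 29.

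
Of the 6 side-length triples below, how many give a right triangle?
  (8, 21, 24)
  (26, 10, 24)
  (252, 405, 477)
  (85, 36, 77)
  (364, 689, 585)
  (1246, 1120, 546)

5

(8,21,24): 8²+21² = 505 < 576 = 24² → obtuse
(26,10,24): 10²+24² = 676 = 26² → right
(252,405,477): 252²+405² = 227529 = 477² → right
(85,36,77): 36²+77² = 7225 = 85² → right
(364,689,585): 364²+585² = 474721 = 689² → right
(1246,1120,546): 546²+1120² = 1552516 = 1246² → right
5 of the 6 are right.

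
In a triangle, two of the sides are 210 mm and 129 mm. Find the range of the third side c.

81 < c < 339

By the triangle inequality, c must be less than 210 + 129 = 339 and greater than |210 − 129| = 81.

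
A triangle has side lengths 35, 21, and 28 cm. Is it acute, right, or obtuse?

right

Compare the square of the longest side to the sum of squares of the other two: 21² + 28² = 1225 = 35².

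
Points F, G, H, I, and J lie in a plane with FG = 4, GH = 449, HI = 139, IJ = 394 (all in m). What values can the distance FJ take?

0 ≤ FJ ≤ 986 m

The maximum is all hops collinear in one direction: 4 + 449 + 139 + 394 = 986.
The longest hop is 449; the others sum to 537. Since 449 ≤ 537, the path can fold back on itself completely, so the minimum distance is 0.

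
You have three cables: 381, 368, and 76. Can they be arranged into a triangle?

Yes

The longest side is 381, and the other two sum to 444.
Since 444 > 381, the triangle inequality holds.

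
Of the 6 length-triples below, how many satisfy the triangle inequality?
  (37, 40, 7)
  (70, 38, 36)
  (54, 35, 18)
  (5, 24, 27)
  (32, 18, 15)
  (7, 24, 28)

5

(7,37,40): 7+37 > 40 → valid
(36,38,70): 36+38 > 70 → valid
(18,35,54): 18+35 ≤ 54 → not valid
(5,24,27): 5+24 > 27 → valid
(15,18,32): 15+18 > 32 → valid
(7,24,28): 7+24 > 28 → valid
5 of the 6 triples form a triangle.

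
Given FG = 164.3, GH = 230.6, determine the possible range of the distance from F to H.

66.3 ≤ FH ≤ 394.9

By the triangle inequality, |164.3 − 230.6| ≤ FH ≤ 164.3 + 230.6.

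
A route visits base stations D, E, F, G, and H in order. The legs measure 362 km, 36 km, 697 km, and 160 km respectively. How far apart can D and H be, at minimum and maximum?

The maximum is all hops collinear in one direction: 362 + 36 + 697 + 160 = 1255.
The longest hop is 697; the others sum to 558. Folding the others back against it leaves at least 697 − 558 = 139.

139 ≤ DH ≤ 1255 km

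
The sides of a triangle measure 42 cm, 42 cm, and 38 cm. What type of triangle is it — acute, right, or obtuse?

acute

Compare the square of the longest side to the sum of squares of the other two: 38² + 42² = 3208 > 1764 = 42².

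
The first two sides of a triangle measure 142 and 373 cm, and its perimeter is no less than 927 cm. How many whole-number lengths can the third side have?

103

Triangle inequality: 231 < x < 515. Perimeter ≥ 927 gives x ≥ 927 − 142 − 373 = 412.
So 412 ≤ x < 515; integers 412 through 514: 103 values.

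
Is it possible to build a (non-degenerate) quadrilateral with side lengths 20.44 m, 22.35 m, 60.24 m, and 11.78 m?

For a quadrilateral, each side must be shorter than the sum of the others.
Here the longest side is 60.24, but the remaining 3 sides sum to only 54.57.

No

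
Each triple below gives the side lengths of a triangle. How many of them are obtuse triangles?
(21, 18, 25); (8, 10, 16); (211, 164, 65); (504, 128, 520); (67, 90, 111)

(21,18,25): 18²+21² = 765 > 625 = 25² → acute
(8,10,16): 8²+10² = 164 < 256 = 16² → obtuse
(211,164,65): 65²+164² = 31121 < 44521 = 211² → obtuse
(504,128,520): 128²+504² = 270400 = 520² → right
(67,90,111): 67²+90² = 12589 > 12321 = 111² → acute
2 of the 5 are obtuse.

2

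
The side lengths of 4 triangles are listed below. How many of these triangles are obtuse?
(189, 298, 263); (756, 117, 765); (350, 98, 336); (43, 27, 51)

(189,298,263): 189²+263² = 104890 > 88804 = 298² → acute
(756,117,765): 117²+756² = 585225 = 765² → right
(350,98,336): 98²+336² = 122500 = 350² → right
(43,27,51): 27²+43² = 2578 < 2601 = 51² → obtuse
1 of the 4 is obtuse.

1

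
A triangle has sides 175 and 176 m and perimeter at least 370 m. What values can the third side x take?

19 ≤ x < 351

Triangle inequality alone gives 1 < x < 351.
The perimeter condition gives x ≥ 370 − 175 − 176 = 19.
Intersecting the two: 19 ≤ x < 351.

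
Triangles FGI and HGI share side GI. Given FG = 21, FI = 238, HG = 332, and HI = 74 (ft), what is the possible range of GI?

From triangle FGI: |21 − 238| < GI < 21 + 238, i.e. 217 < GI < 259.
From triangle HGI: 258 < GI < 406.
Both must hold, so GI lies in the intersection.

258 < GI < 259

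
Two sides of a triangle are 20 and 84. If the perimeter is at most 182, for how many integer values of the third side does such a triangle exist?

14

Triangle inequality: 64 < x < 104. Perimeter ≤ 182 gives x ≤ 182 − 20 − 84 = 78.
So 64 < x ≤ 78; integers 65 through 78: 14 values.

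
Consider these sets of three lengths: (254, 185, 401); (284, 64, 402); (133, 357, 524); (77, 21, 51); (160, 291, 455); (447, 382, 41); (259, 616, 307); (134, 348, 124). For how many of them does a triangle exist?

(185,254,401): 185+254 > 401 → valid
(64,284,402): 64+284 ≤ 402 → not valid
(133,357,524): 133+357 ≤ 524 → not valid
(21,51,77): 21+51 ≤ 77 → not valid
(160,291,455): 160+291 ≤ 455 → not valid
(41,382,447): 41+382 ≤ 447 → not valid
(259,307,616): 259+307 ≤ 616 → not valid
(124,134,348): 124+134 ≤ 348 → not valid
1 of the 8 triples forms a triangle.

1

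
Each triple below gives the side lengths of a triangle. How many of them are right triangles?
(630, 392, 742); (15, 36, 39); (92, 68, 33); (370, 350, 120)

(630,392,742): 392²+630² = 550564 = 742² → right
(15,36,39): 15²+36² = 1521 = 39² → right
(92,68,33): 33²+68² = 5713 < 8464 = 92² → obtuse
(370,350,120): 120²+350² = 136900 = 370² → right
3 of the 4 are right.

3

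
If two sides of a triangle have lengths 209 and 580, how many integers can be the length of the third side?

The third side lies in the open interval (371, 789).
Integers from 372 to 788 inclusive: 788 − 372 + 1 = 417.

417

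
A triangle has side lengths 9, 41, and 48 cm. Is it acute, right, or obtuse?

Compare the square of the longest side to the sum of squares of the other two: 9² + 41² = 1762 < 2304 = 48².

obtuse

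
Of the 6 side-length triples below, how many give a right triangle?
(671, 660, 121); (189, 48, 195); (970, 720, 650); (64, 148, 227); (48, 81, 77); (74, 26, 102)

(671,660,121): 121²+660² = 450241 = 671² → right
(189,48,195): 48²+189² = 38025 = 195² → right
(970,720,650): 650²+720² = 940900 = 970² → right
(64,148,227): 64+148 ≤ 227, not a triangle
(48,81,77): 48²+77² = 8233 > 6561 = 81² → acute
(74,26,102): 26+74 ≤ 102, not a triangle
3 of the 6 are right.

3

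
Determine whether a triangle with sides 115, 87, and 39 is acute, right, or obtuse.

Compare the square of the longest side to the sum of squares of the other two: 39² + 87² = 9090 < 13225 = 115².

obtuse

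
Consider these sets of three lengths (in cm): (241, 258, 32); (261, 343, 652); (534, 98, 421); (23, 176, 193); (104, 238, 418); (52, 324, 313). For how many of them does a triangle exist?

(32,241,258): 32+241 > 258 → valid
(261,343,652): 261+343 ≤ 652 → not valid
(98,421,534): 98+421 ≤ 534 → not valid
(23,176,193): 23+176 > 193 → valid
(104,238,418): 104+238 ≤ 418 → not valid
(52,313,324): 52+313 > 324 → valid
3 of the 6 triples form a triangle.

3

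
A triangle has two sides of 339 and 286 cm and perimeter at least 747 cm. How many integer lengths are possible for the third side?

Triangle inequality: 53 < x < 625. Perimeter ≥ 747 gives x ≥ 747 − 339 − 286 = 122.
So 122 ≤ x < 625; integers 122 through 624: 503 values.

503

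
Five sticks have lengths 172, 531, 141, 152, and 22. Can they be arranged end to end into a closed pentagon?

No

For a pentagon, each side must be shorter than the sum of the others.
Here the longest side is 531, but the remaining 4 sides sum to only 487.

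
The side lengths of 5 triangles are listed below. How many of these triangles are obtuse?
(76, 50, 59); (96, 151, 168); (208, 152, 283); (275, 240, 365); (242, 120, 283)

2

(76,50,59): 50²+59² = 5981 > 5776 = 76² → acute
(96,151,168): 96²+151² = 32017 > 28224 = 168² → acute
(208,152,283): 152²+208² = 66368 < 80089 = 283² → obtuse
(275,240,365): 240²+275² = 133225 = 365² → right
(242,120,283): 120²+242² = 72964 < 80089 = 283² → obtuse
2 of the 5 are obtuse.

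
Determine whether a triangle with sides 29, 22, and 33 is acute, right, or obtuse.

acute

Compare the square of the longest side to the sum of squares of the other two: 22² + 29² = 1325 > 1089 = 33².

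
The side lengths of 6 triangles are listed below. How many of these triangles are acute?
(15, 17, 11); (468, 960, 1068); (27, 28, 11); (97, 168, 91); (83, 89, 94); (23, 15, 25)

4

(15,17,11): 11²+15² = 346 > 289 = 17² → acute
(468,960,1068): 468²+960² = 1140624 = 1068² → right
(27,28,11): 11²+27² = 850 > 784 = 28² → acute
(97,168,91): 91²+97² = 17690 < 28224 = 168² → obtuse
(83,89,94): 83²+89² = 14810 > 8836 = 94² → acute
(23,15,25): 15²+23² = 754 > 625 = 25² → acute
4 of the 6 are acute.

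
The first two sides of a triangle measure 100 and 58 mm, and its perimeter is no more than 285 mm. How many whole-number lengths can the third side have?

85

Triangle inequality: 42 < x < 158. Perimeter ≤ 285 gives x ≤ 285 − 100 − 58 = 127.
So 42 < x ≤ 127; integers 43 through 127: 85 values.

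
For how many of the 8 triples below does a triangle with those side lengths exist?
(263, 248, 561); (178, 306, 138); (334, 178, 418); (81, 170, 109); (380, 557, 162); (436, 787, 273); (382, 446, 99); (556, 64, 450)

4

(248,263,561): 248+263 ≤ 561 → not valid
(138,178,306): 138+178 > 306 → valid
(178,334,418): 178+334 > 418 → valid
(81,109,170): 81+109 > 170 → valid
(162,380,557): 162+380 ≤ 557 → not valid
(273,436,787): 273+436 ≤ 787 → not valid
(99,382,446): 99+382 > 446 → valid
(64,450,556): 64+450 ≤ 556 → not valid
4 of the 8 triples form a triangle.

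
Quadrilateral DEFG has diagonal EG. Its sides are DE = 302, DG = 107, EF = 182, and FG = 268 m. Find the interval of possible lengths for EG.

From triangle DEG: |302 − 107| < EG < 302 + 107, i.e. 195 < EG < 409.
From triangle FEG: 86 < EG < 450.
Both must hold, so EG lies in the intersection.

195 < EG < 409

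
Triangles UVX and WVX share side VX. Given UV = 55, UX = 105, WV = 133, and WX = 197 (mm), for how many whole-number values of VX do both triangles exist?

95

From triangle UVX: 50 < VX < 160.
From triangle WVX: 64 < VX < 330.
Intersection: 64 < VX < 160, so integers 65 through 159: 95 values.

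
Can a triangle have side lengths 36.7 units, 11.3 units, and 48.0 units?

The two shorter sides sum to 48.0, exactly equal to the longest side 48.0.
That gives only a degenerate (flat) triangle — the inequality must be strict.

No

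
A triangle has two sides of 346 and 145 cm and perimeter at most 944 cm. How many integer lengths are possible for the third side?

Triangle inequality: 201 < x < 491. Perimeter ≤ 944 gives x ≤ 944 − 346 − 145 = 453.
So 201 < x ≤ 453; integers 202 through 453: 252 values.

252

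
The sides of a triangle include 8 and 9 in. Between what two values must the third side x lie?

By the triangle inequality, x must be less than 8 + 9 = 17 and greater than |8 − 9| = 1.

1 < x < 17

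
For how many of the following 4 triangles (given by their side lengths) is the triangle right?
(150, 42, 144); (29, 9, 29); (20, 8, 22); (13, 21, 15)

(150,42,144): 42²+144² = 22500 = 150² → right
(29,9,29): 9²+29² = 922 > 841 = 29² → acute
(20,8,22): 8²+20² = 464 < 484 = 22² → obtuse
(13,21,15): 13²+15² = 394 < 441 = 21² → obtuse
1 of the 4 is right.

1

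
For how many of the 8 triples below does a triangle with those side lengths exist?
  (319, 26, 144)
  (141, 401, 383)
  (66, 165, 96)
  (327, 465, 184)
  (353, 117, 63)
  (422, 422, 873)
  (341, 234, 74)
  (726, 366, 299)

(26,144,319): 26+144 ≤ 319 → not valid
(141,383,401): 141+383 > 401 → valid
(66,96,165): 66+96 ≤ 165 → not valid
(184,327,465): 184+327 > 465 → valid
(63,117,353): 63+117 ≤ 353 → not valid
(422,422,873): 422+422 ≤ 873 → not valid
(74,234,341): 74+234 ≤ 341 → not valid
(299,366,726): 299+366 ≤ 726 → not valid
2 of the 8 triples form a triangle.

2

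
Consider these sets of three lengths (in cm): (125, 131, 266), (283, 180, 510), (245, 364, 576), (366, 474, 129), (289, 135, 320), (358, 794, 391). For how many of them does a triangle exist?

3

(125,131,266): 125+131 ≤ 266 → not valid
(180,283,510): 180+283 ≤ 510 → not valid
(245,364,576): 245+364 > 576 → valid
(129,366,474): 129+366 > 474 → valid
(135,289,320): 135+289 > 320 → valid
(358,391,794): 358+391 ≤ 794 → not valid
3 of the 6 triples form a triangle.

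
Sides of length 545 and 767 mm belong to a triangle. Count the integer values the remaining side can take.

1089

The third side lies in the open interval (222, 1312).
Integers from 223 to 1311 inclusive: 1311 − 223 + 1 = 1089.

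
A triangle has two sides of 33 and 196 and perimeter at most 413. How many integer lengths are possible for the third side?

21

Triangle inequality: 163 < x < 229. Perimeter ≤ 413 gives x ≤ 413 − 33 − 196 = 184.
So 163 < x ≤ 184; integers 164 through 184: 21 values.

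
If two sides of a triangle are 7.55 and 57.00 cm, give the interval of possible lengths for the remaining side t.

49.45 < t < 64.55 (cm)

By the triangle inequality, t must be less than 7.55 + 57.00 = 64.55 and greater than |7.55 − 57.00| = 49.45.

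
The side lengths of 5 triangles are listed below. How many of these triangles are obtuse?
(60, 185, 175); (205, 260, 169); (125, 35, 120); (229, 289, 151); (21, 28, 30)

1

(60,185,175): 60²+175² = 34225 = 185² → right
(205,260,169): 169²+205² = 70586 > 67600 = 260² → acute
(125,35,120): 35²+120² = 15625 = 125² → right
(229,289,151): 151²+229² = 75242 < 83521 = 289² → obtuse
(21,28,30): 21²+28² = 1225 > 900 = 30² → acute
1 of the 5 is obtuse.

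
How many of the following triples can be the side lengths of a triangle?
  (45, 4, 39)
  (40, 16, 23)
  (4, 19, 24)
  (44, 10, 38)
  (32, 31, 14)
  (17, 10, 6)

2

(4,39,45): 4+39 ≤ 45 → not valid
(16,23,40): 16+23 ≤ 40 → not valid
(4,19,24): 4+19 ≤ 24 → not valid
(10,38,44): 10+38 > 44 → valid
(14,31,32): 14+31 > 32 → valid
(6,10,17): 6+10 ≤ 17 → not valid
2 of the 6 triples form a triangle.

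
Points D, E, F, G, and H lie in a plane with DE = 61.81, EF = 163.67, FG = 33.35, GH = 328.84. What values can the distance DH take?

70.01 ≤ DH ≤ 587.67

The maximum is all hops collinear in one direction: 61.81 + 163.67 + 33.35 + 328.84 = 587.67.
The longest hop is 328.84; the others sum to 258.83. Folding the others back against it leaves at least 328.84 − 258.83 = 70.01.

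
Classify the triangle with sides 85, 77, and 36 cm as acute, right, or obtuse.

right

Compare the square of the longest side to the sum of squares of the other two: 36² + 77² = 7225 = 85².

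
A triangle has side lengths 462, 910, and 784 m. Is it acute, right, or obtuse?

right

Compare the square of the longest side to the sum of squares of the other two: 462² + 784² = 828100 = 910².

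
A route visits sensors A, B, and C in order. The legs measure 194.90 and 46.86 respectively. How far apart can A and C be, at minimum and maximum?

148.04 ≤ AC ≤ 241.76

By the triangle inequality, |194.90 − 46.86| ≤ AC ≤ 194.90 + 46.86.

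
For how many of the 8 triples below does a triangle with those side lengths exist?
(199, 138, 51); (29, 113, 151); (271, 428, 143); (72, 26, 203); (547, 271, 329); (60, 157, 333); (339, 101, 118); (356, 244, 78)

(51,138,199): 51+138 ≤ 199 → not valid
(29,113,151): 29+113 ≤ 151 → not valid
(143,271,428): 143+271 ≤ 428 → not valid
(26,72,203): 26+72 ≤ 203 → not valid
(271,329,547): 271+329 > 547 → valid
(60,157,333): 60+157 ≤ 333 → not valid
(101,118,339): 101+118 ≤ 339 → not valid
(78,244,356): 78+244 ≤ 356 → not valid
1 of the 8 triples forms a triangle.

1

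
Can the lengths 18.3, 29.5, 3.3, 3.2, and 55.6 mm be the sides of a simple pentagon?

For a pentagon, each side must be shorter than the sum of the others.
Here the longest side is 55.6, but the remaining 4 sides sum to only 54.3.

No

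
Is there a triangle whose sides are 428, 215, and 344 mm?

Yes

The longest side is 428, and the other two sum to 559.
Since 559 > 428, the triangle inequality holds.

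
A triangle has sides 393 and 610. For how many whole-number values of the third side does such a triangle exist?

The third side lies in the open interval (217, 1003).
Integers from 218 to 1002 inclusive: 1002 − 218 + 1 = 785.

785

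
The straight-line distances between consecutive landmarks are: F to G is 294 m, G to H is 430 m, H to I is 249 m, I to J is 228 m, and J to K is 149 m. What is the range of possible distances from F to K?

0 ≤ FK ≤ 1350 m

The maximum is all hops collinear in one direction: 294 + 430 + 249 + 228 + 149 = 1350.
The longest hop is 430; the others sum to 920. Since 430 ≤ 920, the path can fold back on itself completely, so the minimum distance is 0.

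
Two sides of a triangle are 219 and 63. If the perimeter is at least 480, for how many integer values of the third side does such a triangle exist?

84

Triangle inequality: 156 < x < 282. Perimeter ≥ 480 gives x ≥ 480 − 219 − 63 = 198.
So 198 ≤ x < 282; integers 198 through 281: 84 values.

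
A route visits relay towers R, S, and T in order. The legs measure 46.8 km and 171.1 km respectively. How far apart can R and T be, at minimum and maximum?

By the triangle inequality, |46.8 − 171.1| ≤ RT ≤ 46.8 + 171.1.

124.3 ≤ RT ≤ 217.9 km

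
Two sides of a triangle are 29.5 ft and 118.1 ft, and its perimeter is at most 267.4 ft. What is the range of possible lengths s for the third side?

Triangle inequality alone gives 88.6 < s < 147.6.
The perimeter condition gives s ≤ 267.4 − 29.5 − 118.1 = 119.8.
Intersecting the two: 88.6 < s ≤ 119.8.

88.6 < s ≤ 119.8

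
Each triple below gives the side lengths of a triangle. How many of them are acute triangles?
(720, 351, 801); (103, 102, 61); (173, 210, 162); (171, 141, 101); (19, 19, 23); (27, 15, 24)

5

(720,351,801): 351²+720² = 641601 = 801² → right
(103,102,61): 61²+102² = 14125 > 10609 = 103² → acute
(173,210,162): 162²+173² = 56173 > 44100 = 210² → acute
(171,141,101): 101²+141² = 30082 > 29241 = 171² → acute
(19,19,23): 19²+19² = 722 > 529 = 23² → acute
(27,15,24): 15²+24² = 801 > 729 = 27² → acute
5 of the 6 are acute.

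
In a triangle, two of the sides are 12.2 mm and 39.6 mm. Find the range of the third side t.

By the triangle inequality, t must be less than 12.2 + 39.6 = 51.8 and greater than |12.2 − 39.6| = 27.4.

27.4 < t < 51.8 (mm)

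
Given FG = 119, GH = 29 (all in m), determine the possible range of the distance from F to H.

90 ≤ FH ≤ 148 m

By the triangle inequality, |119 − 29| ≤ FH ≤ 119 + 29.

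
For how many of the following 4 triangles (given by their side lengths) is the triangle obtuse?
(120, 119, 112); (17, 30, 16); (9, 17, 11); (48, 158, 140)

(120,119,112): 112²+119² = 26705 > 14400 = 120² → acute
(17,30,16): 16²+17² = 545 < 900 = 30² → obtuse
(9,17,11): 9²+11² = 202 < 289 = 17² → obtuse
(48,158,140): 48²+140² = 21904 < 24964 = 158² → obtuse
3 of the 4 are obtuse.

3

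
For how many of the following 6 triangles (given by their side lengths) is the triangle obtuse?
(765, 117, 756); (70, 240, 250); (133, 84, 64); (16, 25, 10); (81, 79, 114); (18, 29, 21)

4

(765,117,756): 117²+756² = 585225 = 765² → right
(70,240,250): 70²+240² = 62500 = 250² → right
(133,84,64): 64²+84² = 11152 < 17689 = 133² → obtuse
(16,25,10): 10²+16² = 356 < 625 = 25² → obtuse
(81,79,114): 79²+81² = 12802 < 12996 = 114² → obtuse
(18,29,21): 18²+21² = 765 < 841 = 29² → obtuse
4 of the 6 are obtuse.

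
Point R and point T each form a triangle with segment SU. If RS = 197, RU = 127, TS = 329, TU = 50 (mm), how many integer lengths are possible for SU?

From triangle RSU: 70 < SU < 324.
From triangle TSU: 279 < SU < 379.
Intersection: 279 < SU < 324, so integers 280 through 323: 44 values.

44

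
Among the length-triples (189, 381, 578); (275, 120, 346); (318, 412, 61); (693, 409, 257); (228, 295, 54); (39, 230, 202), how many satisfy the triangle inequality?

(189,381,578): 189+381 ≤ 578 → not valid
(120,275,346): 120+275 > 346 → valid
(61,318,412): 61+318 ≤ 412 → not valid
(257,409,693): 257+409 ≤ 693 → not valid
(54,228,295): 54+228 ≤ 295 → not valid
(39,202,230): 39+202 > 230 → valid
2 of the 6 triples form a triangle.

2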